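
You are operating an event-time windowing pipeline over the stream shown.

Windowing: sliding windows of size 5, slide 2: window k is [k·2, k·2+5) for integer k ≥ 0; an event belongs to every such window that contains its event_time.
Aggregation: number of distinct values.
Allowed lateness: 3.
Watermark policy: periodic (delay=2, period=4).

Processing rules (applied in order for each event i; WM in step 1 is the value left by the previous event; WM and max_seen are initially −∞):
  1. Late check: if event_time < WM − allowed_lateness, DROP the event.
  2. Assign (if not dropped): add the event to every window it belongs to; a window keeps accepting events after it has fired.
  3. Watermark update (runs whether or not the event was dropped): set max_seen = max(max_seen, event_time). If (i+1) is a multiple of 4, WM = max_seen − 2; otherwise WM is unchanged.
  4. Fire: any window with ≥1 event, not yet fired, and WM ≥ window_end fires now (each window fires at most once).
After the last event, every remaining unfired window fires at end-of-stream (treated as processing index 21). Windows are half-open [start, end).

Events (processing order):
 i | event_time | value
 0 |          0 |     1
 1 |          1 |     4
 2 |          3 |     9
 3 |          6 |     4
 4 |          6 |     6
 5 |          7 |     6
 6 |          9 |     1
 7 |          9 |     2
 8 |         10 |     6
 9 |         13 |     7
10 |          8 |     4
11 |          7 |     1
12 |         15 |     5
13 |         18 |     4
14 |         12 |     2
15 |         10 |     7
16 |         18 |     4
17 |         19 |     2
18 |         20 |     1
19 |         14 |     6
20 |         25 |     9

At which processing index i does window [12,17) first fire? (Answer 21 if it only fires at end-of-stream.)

i=0 t=0 v=1: → [0,5); WM=−∞
i=1 t=1 v=4: → [0,5); WM=−∞
i=2 t=3 v=9: → [2,7),[0,5); WM=−∞
i=3 t=6 v=4: → [6,11),[4,9),[2,7); WM=4
i=4 t=6 v=6: → [6,11),[4,9),[2,7); WM=4
i=5 t=7 v=6: → [6,11),[4,9); WM=4
i=6 t=9 v=1: → [8,13),[6,11); WM=4
i=7 t=9 v=2: → [8,13),[6,11); WM=7; [0,5) fires=3 [2,7) fires=3
i=8 t=10 v=6: → [10,15),[8,13),[6,11); WM=7
i=9 t=13 v=7: → [12,17),[10,15); WM=7
i=10 t=8 v=4: → [8,13),[6,11),[4,9); WM=7
i=11 t=7 v=1: → [6,11),[4,9); WM=11; [4,9) fires=3 [6,11) fires=4
i=12 t=15 v=5: → [14,19),[12,17); WM=11
i=13 t=18 v=4: → [18,23),[16,21),[14,19); WM=11
i=14 t=12 v=2: → [12,17),[10,15),[8,13); WM=11
i=15 t=10 v=7: → [10,15),[8,13),[6,11); WM=16; [8,13) fires=5 [10,15) fires=3
i=16 t=18 v=4: → [18,23),[16,21),[14,19); WM=16
i=17 t=19 v=2: → [18,23),[16,21); WM=16
i=18 t=20 v=1: → [20,25),[18,23),[16,21); WM=16
i=19 t=14 v=6: → [14,19),[12,17),[10,15); WM=18; [12,17) fires=4
i=20 t=25 v=9: → [24,29),[22,27); WM=18

19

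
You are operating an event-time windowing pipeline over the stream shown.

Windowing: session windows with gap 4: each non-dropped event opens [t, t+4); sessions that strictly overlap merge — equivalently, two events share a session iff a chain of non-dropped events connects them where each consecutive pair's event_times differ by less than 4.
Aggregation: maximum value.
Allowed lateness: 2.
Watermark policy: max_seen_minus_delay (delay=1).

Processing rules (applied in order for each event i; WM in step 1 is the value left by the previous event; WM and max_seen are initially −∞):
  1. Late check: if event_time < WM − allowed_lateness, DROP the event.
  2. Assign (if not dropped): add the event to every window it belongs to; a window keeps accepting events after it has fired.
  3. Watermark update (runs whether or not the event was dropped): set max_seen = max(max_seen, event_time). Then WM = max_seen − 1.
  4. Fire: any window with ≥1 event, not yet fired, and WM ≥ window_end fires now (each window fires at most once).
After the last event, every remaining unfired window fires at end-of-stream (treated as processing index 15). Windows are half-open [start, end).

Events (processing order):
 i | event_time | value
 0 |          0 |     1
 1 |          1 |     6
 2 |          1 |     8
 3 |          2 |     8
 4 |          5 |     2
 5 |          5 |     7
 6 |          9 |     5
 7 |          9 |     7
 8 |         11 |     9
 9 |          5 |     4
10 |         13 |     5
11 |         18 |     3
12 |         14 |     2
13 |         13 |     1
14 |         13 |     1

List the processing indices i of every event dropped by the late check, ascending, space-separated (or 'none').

i=0 t=0 v=1: → [0,4); WM=-1
i=1 t=1 v=6: → [0,5); WM=0
i=2 t=1 v=8: → [0,5); WM=0
i=3 t=2 v=8: → [0,6); WM=1
i=4 t=5 v=2: → [0,9); WM=4
i=5 t=5 v=7: → [0,9); WM=4
i=6 t=9 v=5: → [9,13); WM=8
i=7 t=9 v=7: → [9,13); WM=8
i=8 t=11 v=9: → [9,15); WM=10
i=9 t=5 v=4: DROP (t<10-2); WM=10
i=10 t=13 v=5: → [9,17); WM=12
i=11 t=18 v=3: → [18,22); WM=17
i=12 t=14 v=2: DROP (t<17-2); WM=17
i=13 t=13 v=1: DROP (t<17-2); WM=17
i=14 t=13 v=1: DROP (t<17-2); WM=17

9 12 13 14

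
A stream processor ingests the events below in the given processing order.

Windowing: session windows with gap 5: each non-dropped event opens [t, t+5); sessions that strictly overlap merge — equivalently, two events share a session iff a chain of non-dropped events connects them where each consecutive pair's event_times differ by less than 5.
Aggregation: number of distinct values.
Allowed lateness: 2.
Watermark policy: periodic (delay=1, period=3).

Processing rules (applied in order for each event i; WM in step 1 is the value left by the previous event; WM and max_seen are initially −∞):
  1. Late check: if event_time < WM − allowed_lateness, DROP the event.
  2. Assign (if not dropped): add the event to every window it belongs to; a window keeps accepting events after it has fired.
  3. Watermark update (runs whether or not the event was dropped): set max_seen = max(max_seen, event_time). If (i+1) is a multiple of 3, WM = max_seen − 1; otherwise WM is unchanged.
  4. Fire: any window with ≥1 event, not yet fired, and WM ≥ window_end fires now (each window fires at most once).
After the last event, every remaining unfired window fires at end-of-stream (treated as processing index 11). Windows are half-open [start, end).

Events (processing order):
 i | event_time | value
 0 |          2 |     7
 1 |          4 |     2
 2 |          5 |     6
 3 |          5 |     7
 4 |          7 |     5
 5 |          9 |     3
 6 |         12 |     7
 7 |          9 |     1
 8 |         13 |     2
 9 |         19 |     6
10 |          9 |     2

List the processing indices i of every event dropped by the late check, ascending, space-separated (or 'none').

i=0 t=2 v=7: → [2,7); WM=−∞
i=1 t=4 v=2: → [2,9); WM=−∞
i=2 t=5 v=6: → [2,10); WM=4
i=3 t=5 v=7: → [2,10); WM=4
i=4 t=7 v=5: → [2,12); WM=4
i=5 t=9 v=3: → [2,14); WM=8
i=6 t=12 v=7: → [2,17); WM=8
i=7 t=9 v=1: → [2,17); WM=8
i=8 t=13 v=2: → [2,18); WM=12
i=9 t=19 v=6: → [19,24); WM=12
i=10 t=9 v=2: DROP (t<12-2); WM=12

10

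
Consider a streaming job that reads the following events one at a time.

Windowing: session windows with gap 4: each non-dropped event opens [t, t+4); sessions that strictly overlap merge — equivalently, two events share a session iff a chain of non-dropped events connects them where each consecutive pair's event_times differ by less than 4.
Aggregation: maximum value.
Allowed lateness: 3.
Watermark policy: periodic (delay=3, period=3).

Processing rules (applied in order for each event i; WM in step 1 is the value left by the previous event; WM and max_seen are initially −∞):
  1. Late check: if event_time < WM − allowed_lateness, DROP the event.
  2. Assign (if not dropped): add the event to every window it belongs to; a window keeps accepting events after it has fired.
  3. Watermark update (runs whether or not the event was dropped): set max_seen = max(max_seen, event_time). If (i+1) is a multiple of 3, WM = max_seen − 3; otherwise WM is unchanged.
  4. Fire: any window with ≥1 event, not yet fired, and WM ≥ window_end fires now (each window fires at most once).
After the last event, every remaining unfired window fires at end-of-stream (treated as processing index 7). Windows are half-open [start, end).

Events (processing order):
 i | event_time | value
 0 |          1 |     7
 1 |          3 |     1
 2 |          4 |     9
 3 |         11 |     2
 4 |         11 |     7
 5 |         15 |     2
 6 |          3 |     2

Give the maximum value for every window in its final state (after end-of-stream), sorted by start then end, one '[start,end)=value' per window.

[1,8)=9 [11,15)=7 [15,19)=2

i=0 t=1 v=7: → [1,5); WM=−∞
i=1 t=3 v=1: → [1,7); WM=−∞
i=2 t=4 v=9: → [1,8); WM=1
i=3 t=11 v=2: → [11,15); WM=1
i=4 t=11 v=7: → [11,15); WM=1
i=5 t=15 v=2: → [15,19); WM=12
i=6 t=3 v=2: DROP (t<12-3); WM=12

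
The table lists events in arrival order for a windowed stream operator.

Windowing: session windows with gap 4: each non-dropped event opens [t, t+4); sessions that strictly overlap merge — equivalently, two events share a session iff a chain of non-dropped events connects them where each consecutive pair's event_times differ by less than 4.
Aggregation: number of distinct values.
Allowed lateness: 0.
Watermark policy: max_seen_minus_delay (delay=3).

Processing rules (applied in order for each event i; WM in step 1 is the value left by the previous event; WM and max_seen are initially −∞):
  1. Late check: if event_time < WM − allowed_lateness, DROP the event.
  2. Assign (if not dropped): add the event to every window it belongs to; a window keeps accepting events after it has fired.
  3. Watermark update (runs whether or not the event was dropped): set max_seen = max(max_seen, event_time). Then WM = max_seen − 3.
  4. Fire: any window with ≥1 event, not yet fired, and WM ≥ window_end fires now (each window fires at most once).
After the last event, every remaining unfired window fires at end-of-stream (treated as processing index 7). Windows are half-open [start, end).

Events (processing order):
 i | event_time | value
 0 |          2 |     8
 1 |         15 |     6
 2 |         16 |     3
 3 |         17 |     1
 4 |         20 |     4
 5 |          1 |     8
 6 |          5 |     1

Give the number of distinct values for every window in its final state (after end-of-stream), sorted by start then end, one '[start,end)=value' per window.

i=0 t=2 v=8: → [2,6); WM=-1
i=1 t=15 v=6: → [15,19); WM=12
i=2 t=16 v=3: → [15,20); WM=13
i=3 t=17 v=1: → [15,21); WM=14
i=4 t=20 v=4: → [15,24); WM=17
i=5 t=1 v=8: DROP (t<17-0); WM=17
i=6 t=5 v=1: DROP (t<17-0); WM=17

[2,6)=1 [15,24)=4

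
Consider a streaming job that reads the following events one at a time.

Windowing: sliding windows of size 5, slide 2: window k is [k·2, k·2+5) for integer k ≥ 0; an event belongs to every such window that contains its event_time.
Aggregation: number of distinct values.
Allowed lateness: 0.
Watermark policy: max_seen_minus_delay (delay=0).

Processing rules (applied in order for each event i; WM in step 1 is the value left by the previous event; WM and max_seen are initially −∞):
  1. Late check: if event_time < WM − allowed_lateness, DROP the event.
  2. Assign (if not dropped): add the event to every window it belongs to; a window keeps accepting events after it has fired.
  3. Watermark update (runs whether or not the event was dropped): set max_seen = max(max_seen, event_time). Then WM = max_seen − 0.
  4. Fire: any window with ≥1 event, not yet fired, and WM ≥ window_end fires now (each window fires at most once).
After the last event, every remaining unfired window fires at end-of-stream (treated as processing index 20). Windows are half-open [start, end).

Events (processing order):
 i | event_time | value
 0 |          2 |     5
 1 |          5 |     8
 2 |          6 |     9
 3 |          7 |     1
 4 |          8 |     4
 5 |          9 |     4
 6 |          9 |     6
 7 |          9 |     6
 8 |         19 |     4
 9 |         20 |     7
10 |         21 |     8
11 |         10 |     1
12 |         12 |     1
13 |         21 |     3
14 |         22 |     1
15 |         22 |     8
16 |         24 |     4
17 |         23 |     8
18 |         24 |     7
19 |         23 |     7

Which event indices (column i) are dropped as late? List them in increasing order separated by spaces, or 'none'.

i=0 t=2 v=5: → [2,7),[0,5); WM=2
i=1 t=5 v=8: → [4,9),[2,7); WM=5; [0,5) fires=1
i=2 t=6 v=9: → [6,11),[4,9),[2,7); WM=6
i=3 t=7 v=1: → [6,11),[4,9); WM=7; [2,7) fires=3
i=4 t=8 v=4: → [8,13),[6,11),[4,9); WM=8
i=5 t=9 v=4: → [8,13),[6,11); WM=9; [4,9) fires=4
i=6 t=9 v=6: → [8,13),[6,11); WM=9
i=7 t=9 v=6: → [8,13),[6,11); WM=9
i=8 t=19 v=4: → [18,23),[16,21); WM=19; [6,11) fires=4 [8,13) fires=2
i=9 t=20 v=7: → [20,25),[18,23),[16,21); WM=20
i=10 t=21 v=8: → [20,25),[18,23); WM=21; [16,21) fires=2
i=11 t=10 v=1: DROP (t<21-0); WM=21
i=12 t=12 v=1: DROP (t<21-0); WM=21
i=13 t=21 v=3: → [20,25),[18,23); WM=21
i=14 t=22 v=1: → [22,27),[20,25),[18,23); WM=22
i=15 t=22 v=8: → [22,27),[20,25),[18,23); WM=22
i=16 t=24 v=4: → [24,29),[22,27),[20,25); WM=24; [18,23) fires=5
i=17 t=23 v=8: DROP (t<24-0); WM=24
i=18 t=24 v=7: → [24,29),[22,27),[20,25); WM=24
i=19 t=23 v=7: DROP (t<24-0); WM=24

11 12 17 19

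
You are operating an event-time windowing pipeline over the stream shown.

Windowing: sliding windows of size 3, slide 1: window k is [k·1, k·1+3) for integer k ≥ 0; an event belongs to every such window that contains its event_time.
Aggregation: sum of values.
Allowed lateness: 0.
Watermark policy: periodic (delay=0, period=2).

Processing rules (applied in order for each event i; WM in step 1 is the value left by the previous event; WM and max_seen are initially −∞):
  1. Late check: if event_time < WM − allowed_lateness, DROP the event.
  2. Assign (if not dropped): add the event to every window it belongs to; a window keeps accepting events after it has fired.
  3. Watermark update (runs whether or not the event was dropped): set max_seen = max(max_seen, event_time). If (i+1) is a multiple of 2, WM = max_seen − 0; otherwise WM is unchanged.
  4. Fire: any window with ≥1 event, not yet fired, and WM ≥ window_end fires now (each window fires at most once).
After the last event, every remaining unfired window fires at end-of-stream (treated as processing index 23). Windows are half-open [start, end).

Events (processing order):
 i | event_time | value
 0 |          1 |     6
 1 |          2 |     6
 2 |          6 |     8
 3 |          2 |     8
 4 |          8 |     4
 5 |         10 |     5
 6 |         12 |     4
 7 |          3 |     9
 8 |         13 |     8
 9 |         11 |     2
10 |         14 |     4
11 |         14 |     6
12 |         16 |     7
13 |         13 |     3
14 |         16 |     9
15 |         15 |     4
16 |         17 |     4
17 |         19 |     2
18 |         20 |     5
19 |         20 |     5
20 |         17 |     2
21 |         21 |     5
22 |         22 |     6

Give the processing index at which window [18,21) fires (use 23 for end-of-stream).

i=0 t=1 v=6: → [1,4),[0,3); WM=−∞
i=1 t=2 v=6: → [2,5),[1,4),[0,3); WM=2
i=2 t=6 v=8: → [6,9),[5,8),[4,7); WM=2
i=3 t=2 v=8: → [2,5),[1,4),[0,3); WM=6; [0,3) fires=20 [1,4) fires=20 [2,5) fires=14
i=4 t=8 v=4: → [8,11),[7,10),[6,9); WM=6
i=5 t=10 v=5: → [10,13),[9,12),[8,11); WM=10; [4,7) fires=8 [5,8) fires=8 [6,9) fires=12 [7,10) fires=4
i=6 t=12 v=4: → [12,15),[11,14),[10,13); WM=10
i=7 t=3 v=9: DROP (t<10-0); WM=12; [8,11) fires=9 [9,12) fires=5
i=8 t=13 v=8: → [13,16),[12,15),[11,14); WM=12
i=9 t=11 v=2: DROP (t<12-0); WM=13; [10,13) fires=9
i=10 t=14 v=4: → [14,17),[13,16),[12,15); WM=13
i=11 t=14 v=6: → [14,17),[13,16),[12,15); WM=14; [11,14) fires=12
i=12 t=16 v=7: → [16,19),[15,18),[14,17); WM=14
i=13 t=13 v=3: DROP (t<14-0); WM=16; [12,15) fires=22 [13,16) fires=18
i=14 t=16 v=9: → [16,19),[15,18),[14,17); WM=16
i=15 t=15 v=4: DROP (t<16-0); WM=16
i=16 t=17 v=4: → [17,20),[16,19),[15,18); WM=16
i=17 t=19 v=2: → [19,22),[18,21),[17,20); WM=19; [14,17) fires=26 [15,18) fires=20 [16,19) fires=20
i=18 t=20 v=5: → [20,23),[19,22),[18,21); WM=19
i=19 t=20 v=5: → [20,23),[19,22),[18,21); WM=20; [17,20) fires=6
i=20 t=17 v=2: DROP (t<20-0); WM=20
i=21 t=21 v=5: → [21,24),[20,23),[19,22); WM=21; [18,21) fires=12
i=22 t=22 v=6: → [22,25),[21,24),[20,23); WM=21

21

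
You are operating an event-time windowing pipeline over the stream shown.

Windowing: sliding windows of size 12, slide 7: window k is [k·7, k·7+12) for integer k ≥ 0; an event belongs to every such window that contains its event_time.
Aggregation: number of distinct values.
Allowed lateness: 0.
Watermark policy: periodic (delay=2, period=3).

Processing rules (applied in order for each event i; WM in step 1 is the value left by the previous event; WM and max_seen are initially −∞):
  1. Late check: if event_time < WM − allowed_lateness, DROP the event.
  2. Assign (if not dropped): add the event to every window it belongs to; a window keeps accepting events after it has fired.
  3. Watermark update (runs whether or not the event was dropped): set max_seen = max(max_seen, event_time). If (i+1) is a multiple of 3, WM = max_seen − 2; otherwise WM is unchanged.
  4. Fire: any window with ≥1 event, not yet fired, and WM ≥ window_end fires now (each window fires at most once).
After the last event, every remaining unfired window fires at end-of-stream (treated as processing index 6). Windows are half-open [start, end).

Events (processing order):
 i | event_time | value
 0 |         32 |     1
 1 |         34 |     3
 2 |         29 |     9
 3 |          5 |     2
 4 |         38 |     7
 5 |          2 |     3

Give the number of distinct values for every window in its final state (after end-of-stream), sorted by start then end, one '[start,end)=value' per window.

i=0 t=32 v=1: → [28,40),[21,33); WM=−∞
i=1 t=34 v=3: → [28,40); WM=−∞
i=2 t=29 v=9: → [28,40),[21,33); WM=32
i=3 t=5 v=2: DROP (t<32-0); WM=32
i=4 t=38 v=7: → [35,47),[28,40); WM=32
i=5 t=2 v=3: DROP (t<32-0); WM=36; [21,33) fires=2

[21,33)=2 [28,40)=4 [35,47)=1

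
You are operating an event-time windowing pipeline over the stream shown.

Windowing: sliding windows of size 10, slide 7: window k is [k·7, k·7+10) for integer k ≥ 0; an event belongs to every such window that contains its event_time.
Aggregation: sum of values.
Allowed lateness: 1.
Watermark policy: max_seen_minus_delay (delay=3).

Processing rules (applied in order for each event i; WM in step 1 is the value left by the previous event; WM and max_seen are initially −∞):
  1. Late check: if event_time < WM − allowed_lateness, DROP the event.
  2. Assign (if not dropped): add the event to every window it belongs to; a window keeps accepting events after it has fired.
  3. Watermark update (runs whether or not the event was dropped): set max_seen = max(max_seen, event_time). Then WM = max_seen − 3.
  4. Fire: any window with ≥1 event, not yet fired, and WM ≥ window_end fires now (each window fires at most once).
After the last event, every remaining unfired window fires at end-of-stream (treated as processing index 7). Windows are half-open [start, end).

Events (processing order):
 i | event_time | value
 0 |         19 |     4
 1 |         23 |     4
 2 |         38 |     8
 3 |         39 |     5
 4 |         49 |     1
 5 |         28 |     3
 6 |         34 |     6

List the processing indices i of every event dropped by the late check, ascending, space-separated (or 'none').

i=0 t=19 v=4: → [14,24); WM=16
i=1 t=23 v=4: → [21,31),[14,24); WM=20
i=2 t=38 v=8: → [35,45); WM=35; [14,24) fires=8 [21,31) fires=4
i=3 t=39 v=5: → [35,45); WM=36
i=4 t=49 v=1: → [49,59),[42,52); WM=46; [35,45) fires=13
i=5 t=28 v=3: DROP (t<46-1); WM=46
i=6 t=34 v=6: DROP (t<46-1); WM=46

5 6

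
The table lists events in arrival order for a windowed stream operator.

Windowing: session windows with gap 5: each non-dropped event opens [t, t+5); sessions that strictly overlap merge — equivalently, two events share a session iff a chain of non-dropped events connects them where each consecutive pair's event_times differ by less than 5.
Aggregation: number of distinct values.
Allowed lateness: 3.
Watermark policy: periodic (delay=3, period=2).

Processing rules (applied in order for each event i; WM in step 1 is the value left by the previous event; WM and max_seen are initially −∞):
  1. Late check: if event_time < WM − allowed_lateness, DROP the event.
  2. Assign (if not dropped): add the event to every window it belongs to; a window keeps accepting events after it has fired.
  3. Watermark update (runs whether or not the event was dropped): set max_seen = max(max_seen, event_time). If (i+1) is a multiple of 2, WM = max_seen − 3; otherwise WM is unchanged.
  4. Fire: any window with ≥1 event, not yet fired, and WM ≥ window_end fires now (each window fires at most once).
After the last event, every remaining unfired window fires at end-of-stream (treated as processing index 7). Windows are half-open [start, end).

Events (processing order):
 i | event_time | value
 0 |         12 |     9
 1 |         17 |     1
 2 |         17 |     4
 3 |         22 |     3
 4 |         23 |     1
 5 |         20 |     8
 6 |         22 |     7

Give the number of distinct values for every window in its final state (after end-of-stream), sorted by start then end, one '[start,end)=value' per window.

[12,17)=1 [17,28)=5

i=0 t=12 v=9: → [12,17); WM=−∞
i=1 t=17 v=1: → [17,22); WM=14
i=2 t=17 v=4: → [17,22); WM=14
i=3 t=22 v=3: → [22,27); WM=19
i=4 t=23 v=1: → [22,28); WM=19
i=5 t=20 v=8: → [17,28); WM=20
i=6 t=22 v=7: → [17,28); WM=20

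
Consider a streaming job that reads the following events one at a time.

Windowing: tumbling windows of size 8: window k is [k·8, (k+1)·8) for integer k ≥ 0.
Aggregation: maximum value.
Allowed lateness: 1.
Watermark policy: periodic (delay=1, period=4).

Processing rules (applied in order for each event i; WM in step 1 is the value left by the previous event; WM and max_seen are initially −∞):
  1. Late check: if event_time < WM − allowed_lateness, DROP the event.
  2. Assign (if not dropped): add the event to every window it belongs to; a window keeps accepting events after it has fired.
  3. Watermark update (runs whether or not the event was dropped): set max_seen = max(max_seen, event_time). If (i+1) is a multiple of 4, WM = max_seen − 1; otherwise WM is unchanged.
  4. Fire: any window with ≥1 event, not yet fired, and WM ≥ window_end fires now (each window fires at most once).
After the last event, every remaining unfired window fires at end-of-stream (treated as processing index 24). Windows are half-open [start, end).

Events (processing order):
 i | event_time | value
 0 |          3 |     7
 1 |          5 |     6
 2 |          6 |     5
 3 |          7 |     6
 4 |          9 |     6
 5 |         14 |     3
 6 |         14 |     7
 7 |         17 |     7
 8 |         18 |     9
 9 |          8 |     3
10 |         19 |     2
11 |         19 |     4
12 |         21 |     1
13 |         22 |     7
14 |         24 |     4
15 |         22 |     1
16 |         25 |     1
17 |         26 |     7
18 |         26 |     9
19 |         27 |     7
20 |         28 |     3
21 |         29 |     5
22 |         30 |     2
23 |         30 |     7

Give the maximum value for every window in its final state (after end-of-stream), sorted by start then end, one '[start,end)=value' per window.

[0,8)=7 [8,16)=7 [16,24)=9 [24,32)=9

i=0 t=3 v=7: → [0,8); WM=−∞
i=1 t=5 v=6: → [0,8); WM=−∞
i=2 t=6 v=5: → [0,8); WM=−∞
i=3 t=7 v=6: → [0,8); WM=6
i=4 t=9 v=6: → [8,16); WM=6
i=5 t=14 v=3: → [8,16); WM=6
i=6 t=14 v=7: → [8,16); WM=6
i=7 t=17 v=7: → [16,24); WM=16; [0,8) fires=7 [8,16) fires=7
i=8 t=18 v=9: → [16,24); WM=16
i=9 t=8 v=3: DROP (t<16-1); WM=16
i=10 t=19 v=2: → [16,24); WM=16
i=11 t=19 v=4: → [16,24); WM=18
i=12 t=21 v=1: → [16,24); WM=18
i=13 t=22 v=7: → [16,24); WM=18
i=14 t=24 v=4: → [24,32); WM=18
i=15 t=22 v=1: → [16,24); WM=23
i=16 t=25 v=1: → [24,32); WM=23
i=17 t=26 v=7: → [24,32); WM=23
i=18 t=26 v=9: → [24,32); WM=23
i=19 t=27 v=7: → [24,32); WM=26; [16,24) fires=9
i=20 t=28 v=3: → [24,32); WM=26
i=21 t=29 v=5: → [24,32); WM=26
i=22 t=30 v=2: → [24,32); WM=26
i=23 t=30 v=7: → [24,32); WM=29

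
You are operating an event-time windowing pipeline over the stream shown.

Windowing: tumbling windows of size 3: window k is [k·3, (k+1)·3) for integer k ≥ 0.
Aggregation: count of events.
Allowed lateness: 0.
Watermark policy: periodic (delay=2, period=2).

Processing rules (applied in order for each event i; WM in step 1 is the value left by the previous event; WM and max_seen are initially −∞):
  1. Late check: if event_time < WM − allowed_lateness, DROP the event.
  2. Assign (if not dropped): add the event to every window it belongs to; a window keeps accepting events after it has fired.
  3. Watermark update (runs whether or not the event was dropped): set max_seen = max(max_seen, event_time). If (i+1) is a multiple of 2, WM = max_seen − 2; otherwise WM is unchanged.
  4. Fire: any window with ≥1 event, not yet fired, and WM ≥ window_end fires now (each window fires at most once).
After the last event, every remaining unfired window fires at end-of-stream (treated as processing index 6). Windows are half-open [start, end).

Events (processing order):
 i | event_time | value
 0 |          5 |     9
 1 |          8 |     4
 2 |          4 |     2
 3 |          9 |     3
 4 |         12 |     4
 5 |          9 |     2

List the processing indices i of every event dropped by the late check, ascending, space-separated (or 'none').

2

i=0 t=5 v=9: → [3,6); WM=−∞
i=1 t=8 v=4: → [6,9); WM=6; [3,6) fires=1
i=2 t=4 v=2: DROP (t<6-0); WM=6
i=3 t=9 v=3: → [9,12); WM=7
i=4 t=12 v=4: → [12,15); WM=7
i=5 t=9 v=2: → [9,12); WM=10; [6,9) fires=1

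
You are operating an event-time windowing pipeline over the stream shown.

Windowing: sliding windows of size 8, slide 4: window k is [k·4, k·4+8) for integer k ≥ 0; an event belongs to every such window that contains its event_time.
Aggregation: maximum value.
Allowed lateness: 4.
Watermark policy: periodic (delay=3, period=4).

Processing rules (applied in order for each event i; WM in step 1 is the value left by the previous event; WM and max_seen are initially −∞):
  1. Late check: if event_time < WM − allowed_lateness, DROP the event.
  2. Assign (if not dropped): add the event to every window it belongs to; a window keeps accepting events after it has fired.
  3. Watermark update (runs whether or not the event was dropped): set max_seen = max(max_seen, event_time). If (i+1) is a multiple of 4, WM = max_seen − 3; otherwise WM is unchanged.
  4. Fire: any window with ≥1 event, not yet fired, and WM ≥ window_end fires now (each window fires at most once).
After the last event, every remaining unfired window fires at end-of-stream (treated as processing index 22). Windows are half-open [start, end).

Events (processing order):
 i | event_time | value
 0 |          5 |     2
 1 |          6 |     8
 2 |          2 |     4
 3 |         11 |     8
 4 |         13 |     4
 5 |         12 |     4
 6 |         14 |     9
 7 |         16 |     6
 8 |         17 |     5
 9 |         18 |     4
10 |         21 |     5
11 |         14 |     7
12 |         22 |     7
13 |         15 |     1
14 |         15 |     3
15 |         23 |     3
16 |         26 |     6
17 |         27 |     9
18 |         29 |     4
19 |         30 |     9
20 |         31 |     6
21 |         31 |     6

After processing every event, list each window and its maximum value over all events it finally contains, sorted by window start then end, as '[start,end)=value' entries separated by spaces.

i=0 t=5 v=2: → [4,12),[0,8); WM=−∞
i=1 t=6 v=8: → [4,12),[0,8); WM=−∞
i=2 t=2 v=4: → [0,8); WM=−∞
i=3 t=11 v=8: → [8,16),[4,12); WM=8; [0,8) fires=8
i=4 t=13 v=4: → [12,20),[8,16); WM=8
i=5 t=12 v=4: → [12,20),[8,16); WM=8
i=6 t=14 v=9: → [12,20),[8,16); WM=8
i=7 t=16 v=6: → [16,24),[12,20); WM=13; [4,12) fires=8
i=8 t=17 v=5: → [16,24),[12,20); WM=13
i=9 t=18 v=4: → [16,24),[12,20); WM=13
i=10 t=21 v=5: → [20,28),[16,24); WM=13
i=11 t=14 v=7: → [12,20),[8,16); WM=18; [8,16) fires=9
i=12 t=22 v=7: → [20,28),[16,24); WM=18
i=13 t=15 v=1: → [12,20),[8,16); WM=18
i=14 t=15 v=3: → [12,20),[8,16); WM=18
i=15 t=23 v=3: → [20,28),[16,24); WM=20; [12,20) fires=9
i=16 t=26 v=6: → [24,32),[20,28); WM=20
i=17 t=27 v=9: → [24,32),[20,28); WM=20
i=18 t=29 v=4: → [28,36),[24,32); WM=20
i=19 t=30 v=9: → [28,36),[24,32); WM=27; [16,24) fires=7
i=20 t=31 v=6: → [28,36),[24,32); WM=27
i=21 t=31 v=6: → [28,36),[24,32); WM=27

[0,8)=8 [4,12)=8 [8,16)=9 [12,20)=9 [16,24)=7 [20,28)=9 [24,32)=9 [28,36)=9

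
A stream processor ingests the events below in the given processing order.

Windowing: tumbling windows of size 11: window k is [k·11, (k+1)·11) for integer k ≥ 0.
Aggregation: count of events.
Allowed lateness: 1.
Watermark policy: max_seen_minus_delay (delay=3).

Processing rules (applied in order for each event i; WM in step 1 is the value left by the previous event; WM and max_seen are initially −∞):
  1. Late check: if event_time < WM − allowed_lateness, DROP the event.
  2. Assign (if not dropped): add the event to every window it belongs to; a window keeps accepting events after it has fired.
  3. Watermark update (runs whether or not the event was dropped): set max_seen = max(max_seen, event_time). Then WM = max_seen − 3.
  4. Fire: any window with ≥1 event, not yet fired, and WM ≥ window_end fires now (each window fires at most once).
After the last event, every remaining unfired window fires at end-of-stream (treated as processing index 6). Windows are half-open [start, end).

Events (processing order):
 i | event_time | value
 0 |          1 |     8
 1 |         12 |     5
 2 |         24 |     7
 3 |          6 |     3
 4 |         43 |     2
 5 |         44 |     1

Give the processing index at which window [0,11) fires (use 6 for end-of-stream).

2

i=0 t=1 v=8: → [0,11); WM=-2
i=1 t=12 v=5: → [11,22); WM=9
i=2 t=24 v=7: → [22,33); WM=21; [0,11) fires=1
i=3 t=6 v=3: DROP (t<21-1); WM=21
i=4 t=43 v=2: → [33,44); WM=40; [11,22) fires=1 [22,33) fires=1
i=5 t=44 v=1: → [44,55); WM=41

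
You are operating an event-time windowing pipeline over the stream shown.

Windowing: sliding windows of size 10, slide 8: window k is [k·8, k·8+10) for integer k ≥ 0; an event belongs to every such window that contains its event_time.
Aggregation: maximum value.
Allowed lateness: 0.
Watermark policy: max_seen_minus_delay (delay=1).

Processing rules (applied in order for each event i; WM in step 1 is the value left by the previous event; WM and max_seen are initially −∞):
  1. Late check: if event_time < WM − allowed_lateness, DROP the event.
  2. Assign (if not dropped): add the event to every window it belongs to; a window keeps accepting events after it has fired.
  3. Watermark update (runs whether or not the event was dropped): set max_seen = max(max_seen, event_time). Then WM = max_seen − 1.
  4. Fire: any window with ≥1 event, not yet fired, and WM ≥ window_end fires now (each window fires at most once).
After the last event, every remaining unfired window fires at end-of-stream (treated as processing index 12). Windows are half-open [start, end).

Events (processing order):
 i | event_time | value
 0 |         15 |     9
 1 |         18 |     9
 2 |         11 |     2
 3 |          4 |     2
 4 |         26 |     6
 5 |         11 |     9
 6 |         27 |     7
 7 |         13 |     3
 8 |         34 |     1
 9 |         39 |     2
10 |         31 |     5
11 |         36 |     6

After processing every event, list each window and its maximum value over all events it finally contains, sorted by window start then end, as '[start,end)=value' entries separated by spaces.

i=0 t=15 v=9: → [8,18); WM=14
i=1 t=18 v=9: → [16,26); WM=17
i=2 t=11 v=2: DROP (t<17-0); WM=17
i=3 t=4 v=2: DROP (t<17-0); WM=17
i=4 t=26 v=6: → [24,34); WM=25; [8,18) fires=9
i=5 t=11 v=9: DROP (t<25-0); WM=25
i=6 t=27 v=7: → [24,34); WM=26; [16,26) fires=9
i=7 t=13 v=3: DROP (t<26-0); WM=26
i=8 t=34 v=1: → [32,42); WM=33
i=9 t=39 v=2: → [32,42); WM=38; [24,34) fires=7
i=10 t=31 v=5: DROP (t<38-0); WM=38
i=11 t=36 v=6: DROP (t<38-0); WM=38

[8,18)=9 [16,26)=9 [24,34)=7 [32,42)=2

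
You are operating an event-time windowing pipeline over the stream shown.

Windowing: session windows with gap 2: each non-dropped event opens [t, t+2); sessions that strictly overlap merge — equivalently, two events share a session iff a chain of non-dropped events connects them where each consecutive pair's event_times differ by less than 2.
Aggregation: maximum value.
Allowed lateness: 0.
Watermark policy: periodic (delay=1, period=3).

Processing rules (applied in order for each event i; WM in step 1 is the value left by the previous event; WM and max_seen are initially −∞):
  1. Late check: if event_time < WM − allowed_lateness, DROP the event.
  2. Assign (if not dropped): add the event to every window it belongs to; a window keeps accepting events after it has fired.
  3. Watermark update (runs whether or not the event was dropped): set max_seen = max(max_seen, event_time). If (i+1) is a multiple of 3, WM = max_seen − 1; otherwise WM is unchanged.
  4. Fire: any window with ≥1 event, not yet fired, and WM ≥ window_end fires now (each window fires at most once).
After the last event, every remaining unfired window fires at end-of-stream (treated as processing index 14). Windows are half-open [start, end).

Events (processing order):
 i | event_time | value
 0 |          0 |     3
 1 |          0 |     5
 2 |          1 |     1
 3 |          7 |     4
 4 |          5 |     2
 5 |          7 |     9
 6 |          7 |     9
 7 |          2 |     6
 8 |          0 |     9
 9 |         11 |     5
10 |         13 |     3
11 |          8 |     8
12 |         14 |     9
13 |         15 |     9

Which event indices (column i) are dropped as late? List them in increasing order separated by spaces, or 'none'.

i=0 t=0 v=3: → [0,2); WM=−∞
i=1 t=0 v=5: → [0,2); WM=−∞
i=2 t=1 v=1: → [0,3); WM=0
i=3 t=7 v=4: → [7,9); WM=0
i=4 t=5 v=2: → [5,7); WM=0
i=5 t=7 v=9: → [7,9); WM=6
i=6 t=7 v=9: → [7,9); WM=6
i=7 t=2 v=6: DROP (t<6-0); WM=6
i=8 t=0 v=9: DROP (t<6-0); WM=6
i=9 t=11 v=5: → [11,13); WM=6
i=10 t=13 v=3: → [13,15); WM=6
i=11 t=8 v=8: → [7,10); WM=12
i=12 t=14 v=9: → [13,16); WM=12
i=13 t=15 v=9: → [13,17); WM=12

7 8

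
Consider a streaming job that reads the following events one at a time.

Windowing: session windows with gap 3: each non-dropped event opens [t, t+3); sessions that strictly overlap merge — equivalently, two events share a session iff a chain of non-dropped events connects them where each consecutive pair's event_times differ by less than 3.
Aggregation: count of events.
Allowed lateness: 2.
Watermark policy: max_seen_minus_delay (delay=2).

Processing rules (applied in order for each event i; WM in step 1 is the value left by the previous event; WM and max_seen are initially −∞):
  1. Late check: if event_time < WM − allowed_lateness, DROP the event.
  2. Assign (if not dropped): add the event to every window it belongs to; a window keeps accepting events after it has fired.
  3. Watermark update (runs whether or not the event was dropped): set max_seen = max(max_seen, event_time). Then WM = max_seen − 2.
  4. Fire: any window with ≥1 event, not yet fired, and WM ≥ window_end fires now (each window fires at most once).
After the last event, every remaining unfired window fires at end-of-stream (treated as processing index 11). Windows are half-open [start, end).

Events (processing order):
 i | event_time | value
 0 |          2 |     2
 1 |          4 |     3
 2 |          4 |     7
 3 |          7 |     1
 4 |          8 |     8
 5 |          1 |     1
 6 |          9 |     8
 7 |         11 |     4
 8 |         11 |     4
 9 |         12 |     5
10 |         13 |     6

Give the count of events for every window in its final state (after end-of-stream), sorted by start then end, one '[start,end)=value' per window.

i=0 t=2 v=2: → [2,5); WM=0
i=1 t=4 v=3: → [2,7); WM=2
i=2 t=4 v=7: → [2,7); WM=2
i=3 t=7 v=1: → [7,10); WM=5
i=4 t=8 v=8: → [7,11); WM=6
i=5 t=1 v=1: DROP (t<6-2); WM=6
i=6 t=9 v=8: → [7,12); WM=7
i=7 t=11 v=4: → [7,14); WM=9
i=8 t=11 v=4: → [7,14); WM=9
i=9 t=12 v=5: → [7,15); WM=10
i=10 t=13 v=6: → [7,16); WM=11

[2,7)=3 [7,16)=7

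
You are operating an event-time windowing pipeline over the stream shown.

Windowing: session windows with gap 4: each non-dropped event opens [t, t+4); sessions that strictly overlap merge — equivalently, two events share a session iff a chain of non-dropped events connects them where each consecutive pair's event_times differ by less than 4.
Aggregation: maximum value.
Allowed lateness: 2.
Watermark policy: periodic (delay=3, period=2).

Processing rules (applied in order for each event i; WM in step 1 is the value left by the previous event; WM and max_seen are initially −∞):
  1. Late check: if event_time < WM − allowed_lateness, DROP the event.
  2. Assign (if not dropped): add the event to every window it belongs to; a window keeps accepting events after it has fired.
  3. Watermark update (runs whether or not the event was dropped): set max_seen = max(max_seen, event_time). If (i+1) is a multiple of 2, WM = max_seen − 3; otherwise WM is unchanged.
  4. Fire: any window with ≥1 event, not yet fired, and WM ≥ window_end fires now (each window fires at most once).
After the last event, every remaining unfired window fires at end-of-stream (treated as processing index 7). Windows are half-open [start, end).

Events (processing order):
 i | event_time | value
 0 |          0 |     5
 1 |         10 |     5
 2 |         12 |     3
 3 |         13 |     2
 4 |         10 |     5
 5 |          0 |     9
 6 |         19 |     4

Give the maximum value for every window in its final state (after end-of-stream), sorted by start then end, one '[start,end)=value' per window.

i=0 t=0 v=5: → [0,4); WM=−∞
i=1 t=10 v=5: → [10,14); WM=7
i=2 t=12 v=3: → [10,16); WM=7
i=3 t=13 v=2: → [10,17); WM=10
i=4 t=10 v=5: → [10,17); WM=10
i=5 t=0 v=9: DROP (t<10-2); WM=10
i=6 t=19 v=4: → [19,23); WM=10

[0,4)=5 [10,17)=5 [19,23)=4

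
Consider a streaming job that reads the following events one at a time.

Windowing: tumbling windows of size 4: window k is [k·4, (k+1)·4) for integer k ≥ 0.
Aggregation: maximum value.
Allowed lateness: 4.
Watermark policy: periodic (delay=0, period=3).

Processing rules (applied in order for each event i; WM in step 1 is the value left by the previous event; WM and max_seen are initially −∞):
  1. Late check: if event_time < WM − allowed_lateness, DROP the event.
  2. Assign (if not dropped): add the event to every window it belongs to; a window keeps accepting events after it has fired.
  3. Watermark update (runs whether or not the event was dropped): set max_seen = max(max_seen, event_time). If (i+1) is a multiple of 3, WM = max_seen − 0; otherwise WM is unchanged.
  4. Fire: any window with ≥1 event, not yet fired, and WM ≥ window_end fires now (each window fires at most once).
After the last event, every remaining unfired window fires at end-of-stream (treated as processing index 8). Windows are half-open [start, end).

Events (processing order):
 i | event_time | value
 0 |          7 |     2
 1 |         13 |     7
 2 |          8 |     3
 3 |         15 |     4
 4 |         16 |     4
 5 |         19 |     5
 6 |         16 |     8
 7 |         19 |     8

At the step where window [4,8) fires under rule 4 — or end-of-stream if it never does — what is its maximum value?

2

i=0 t=7 v=2: → [4,8); WM=−∞
i=1 t=13 v=7: → [12,16); WM=−∞
i=2 t=8 v=3: → [8,12); WM=13; [4,8) fires=2 [8,12) fires=3
i=3 t=15 v=4: → [12,16); WM=13
i=4 t=16 v=4: → [16,20); WM=13
i=5 t=19 v=5: → [16,20); WM=19; [12,16) fires=7
i=6 t=16 v=8: → [16,20); WM=19
i=7 t=19 v=8: → [16,20); WM=19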